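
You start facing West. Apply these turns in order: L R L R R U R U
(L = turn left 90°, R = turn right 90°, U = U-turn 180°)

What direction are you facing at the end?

Answer: Final heading: East

Derivation:
Start: West
  L (left (90° counter-clockwise)) -> South
  R (right (90° clockwise)) -> West
  L (left (90° counter-clockwise)) -> South
  R (right (90° clockwise)) -> West
  R (right (90° clockwise)) -> North
  U (U-turn (180°)) -> South
  R (right (90° clockwise)) -> West
  U (U-turn (180°)) -> East
Final: East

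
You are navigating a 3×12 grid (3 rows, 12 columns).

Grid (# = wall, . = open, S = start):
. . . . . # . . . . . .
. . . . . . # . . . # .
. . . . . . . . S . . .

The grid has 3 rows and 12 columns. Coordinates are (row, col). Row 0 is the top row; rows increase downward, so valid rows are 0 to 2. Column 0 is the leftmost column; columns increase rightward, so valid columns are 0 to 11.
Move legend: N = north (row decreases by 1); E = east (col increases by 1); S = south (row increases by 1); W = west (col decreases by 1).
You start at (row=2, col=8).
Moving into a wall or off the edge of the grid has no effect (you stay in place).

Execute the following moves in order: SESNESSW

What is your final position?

Start: (row=2, col=8)
  S (south): blocked, stay at (row=2, col=8)
  E (east): (row=2, col=8) -> (row=2, col=9)
  S (south): blocked, stay at (row=2, col=9)
  N (north): (row=2, col=9) -> (row=1, col=9)
  E (east): blocked, stay at (row=1, col=9)
  S (south): (row=1, col=9) -> (row=2, col=9)
  S (south): blocked, stay at (row=2, col=9)
  W (west): (row=2, col=9) -> (row=2, col=8)
Final: (row=2, col=8)

Answer: Final position: (row=2, col=8)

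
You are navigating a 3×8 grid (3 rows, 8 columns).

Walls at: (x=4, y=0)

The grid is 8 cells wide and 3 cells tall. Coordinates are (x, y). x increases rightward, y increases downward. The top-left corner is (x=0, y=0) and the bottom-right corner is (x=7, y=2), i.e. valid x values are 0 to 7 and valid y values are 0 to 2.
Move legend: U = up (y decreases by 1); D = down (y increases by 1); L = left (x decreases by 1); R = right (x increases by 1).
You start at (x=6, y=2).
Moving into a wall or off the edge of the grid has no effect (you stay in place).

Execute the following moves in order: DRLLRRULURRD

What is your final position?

Start: (x=6, y=2)
  D (down): blocked, stay at (x=6, y=2)
  R (right): (x=6, y=2) -> (x=7, y=2)
  L (left): (x=7, y=2) -> (x=6, y=2)
  L (left): (x=6, y=2) -> (x=5, y=2)
  R (right): (x=5, y=2) -> (x=6, y=2)
  R (right): (x=6, y=2) -> (x=7, y=2)
  U (up): (x=7, y=2) -> (x=7, y=1)
  L (left): (x=7, y=1) -> (x=6, y=1)
  U (up): (x=6, y=1) -> (x=6, y=0)
  R (right): (x=6, y=0) -> (x=7, y=0)
  R (right): blocked, stay at (x=7, y=0)
  D (down): (x=7, y=0) -> (x=7, y=1)
Final: (x=7, y=1)

Answer: Final position: (x=7, y=1)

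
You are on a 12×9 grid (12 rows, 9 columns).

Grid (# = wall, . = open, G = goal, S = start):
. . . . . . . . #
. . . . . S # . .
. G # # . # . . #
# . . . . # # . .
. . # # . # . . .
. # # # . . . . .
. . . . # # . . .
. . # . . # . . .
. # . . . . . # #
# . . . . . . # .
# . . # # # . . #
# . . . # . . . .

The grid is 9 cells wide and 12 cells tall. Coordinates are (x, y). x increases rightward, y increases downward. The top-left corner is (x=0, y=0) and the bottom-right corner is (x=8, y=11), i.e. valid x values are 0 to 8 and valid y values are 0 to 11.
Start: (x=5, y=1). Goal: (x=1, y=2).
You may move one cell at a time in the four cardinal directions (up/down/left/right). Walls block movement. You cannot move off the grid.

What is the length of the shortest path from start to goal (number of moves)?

BFS from (x=5, y=1) until reaching (x=1, y=2):
  Distance 0: (x=5, y=1)
  Distance 1: (x=5, y=0), (x=4, y=1)
  Distance 2: (x=4, y=0), (x=6, y=0), (x=3, y=1), (x=4, y=2)
  Distance 3: (x=3, y=0), (x=7, y=0), (x=2, y=1), (x=4, y=3)
  Distance 4: (x=2, y=0), (x=1, y=1), (x=7, y=1), (x=3, y=3), (x=4, y=4)
  Distance 5: (x=1, y=0), (x=0, y=1), (x=8, y=1), (x=1, y=2), (x=7, y=2), (x=2, y=3), (x=4, y=5)  <- goal reached here
One shortest path (5 moves): (x=5, y=1) -> (x=4, y=1) -> (x=3, y=1) -> (x=2, y=1) -> (x=1, y=1) -> (x=1, y=2)

Answer: Shortest path length: 5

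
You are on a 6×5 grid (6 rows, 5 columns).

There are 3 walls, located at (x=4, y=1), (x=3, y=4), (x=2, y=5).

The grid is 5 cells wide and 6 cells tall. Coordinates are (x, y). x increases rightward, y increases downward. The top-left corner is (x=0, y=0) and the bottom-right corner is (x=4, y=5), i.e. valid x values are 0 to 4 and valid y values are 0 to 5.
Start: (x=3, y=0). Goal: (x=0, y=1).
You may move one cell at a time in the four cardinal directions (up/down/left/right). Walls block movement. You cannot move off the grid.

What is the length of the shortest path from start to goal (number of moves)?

BFS from (x=3, y=0) until reaching (x=0, y=1):
  Distance 0: (x=3, y=0)
  Distance 1: (x=2, y=0), (x=4, y=0), (x=3, y=1)
  Distance 2: (x=1, y=0), (x=2, y=1), (x=3, y=2)
  Distance 3: (x=0, y=0), (x=1, y=1), (x=2, y=2), (x=4, y=2), (x=3, y=3)
  Distance 4: (x=0, y=1), (x=1, y=2), (x=2, y=3), (x=4, y=3)  <- goal reached here
One shortest path (4 moves): (x=3, y=0) -> (x=2, y=0) -> (x=1, y=0) -> (x=0, y=0) -> (x=0, y=1)

Answer: Shortest path length: 4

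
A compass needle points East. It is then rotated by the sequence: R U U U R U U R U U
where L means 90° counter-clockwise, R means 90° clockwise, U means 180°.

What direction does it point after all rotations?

Start: East
  R (right (90° clockwise)) -> South
  U (U-turn (180°)) -> North
  U (U-turn (180°)) -> South
  U (U-turn (180°)) -> North
  R (right (90° clockwise)) -> East
  U (U-turn (180°)) -> West
  U (U-turn (180°)) -> East
  R (right (90° clockwise)) -> South
  U (U-turn (180°)) -> North
  U (U-turn (180°)) -> South
Final: South

Answer: Final heading: South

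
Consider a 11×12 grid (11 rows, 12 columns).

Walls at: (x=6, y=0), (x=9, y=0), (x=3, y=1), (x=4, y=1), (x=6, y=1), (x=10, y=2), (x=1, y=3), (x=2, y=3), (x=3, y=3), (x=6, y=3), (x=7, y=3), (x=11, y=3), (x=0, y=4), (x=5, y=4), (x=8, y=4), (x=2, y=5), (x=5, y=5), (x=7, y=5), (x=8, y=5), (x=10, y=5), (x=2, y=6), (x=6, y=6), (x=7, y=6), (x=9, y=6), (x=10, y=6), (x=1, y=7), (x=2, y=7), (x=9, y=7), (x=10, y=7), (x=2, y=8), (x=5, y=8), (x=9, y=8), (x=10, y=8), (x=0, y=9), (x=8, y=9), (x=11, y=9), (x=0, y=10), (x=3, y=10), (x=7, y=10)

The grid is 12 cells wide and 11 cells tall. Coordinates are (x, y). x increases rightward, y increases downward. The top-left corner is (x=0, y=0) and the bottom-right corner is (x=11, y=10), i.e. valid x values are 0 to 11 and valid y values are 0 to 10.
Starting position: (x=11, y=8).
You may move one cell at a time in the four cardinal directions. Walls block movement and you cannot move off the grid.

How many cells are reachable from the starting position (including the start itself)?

BFS flood-fill from (x=11, y=8):
  Distance 0: (x=11, y=8)
  Distance 1: (x=11, y=7)
  Distance 2: (x=11, y=6)
  Distance 3: (x=11, y=5)
  Distance 4: (x=11, y=4)
  Distance 5: (x=10, y=4)
  Distance 6: (x=10, y=3), (x=9, y=4)
  Distance 7: (x=9, y=3), (x=9, y=5)
  Distance 8: (x=9, y=2), (x=8, y=3)
  Distance 9: (x=9, y=1), (x=8, y=2)
  Distance 10: (x=8, y=1), (x=10, y=1), (x=7, y=2)
  Distance 11: (x=8, y=0), (x=10, y=0), (x=7, y=1), (x=11, y=1), (x=6, y=2)
  Distance 12: (x=7, y=0), (x=11, y=0), (x=5, y=2), (x=11, y=2)
  Distance 13: (x=5, y=1), (x=4, y=2), (x=5, y=3)
  Distance 14: (x=5, y=0), (x=3, y=2), (x=4, y=3)
  Distance 15: (x=4, y=0), (x=2, y=2), (x=4, y=4)
  Distance 16: (x=3, y=0), (x=2, y=1), (x=1, y=2), (x=3, y=4), (x=4, y=5)
  Distance 17: (x=2, y=0), (x=1, y=1), (x=0, y=2), (x=2, y=4), (x=3, y=5), (x=4, y=6)
  Distance 18: (x=1, y=0), (x=0, y=1), (x=0, y=3), (x=1, y=4), (x=3, y=6), (x=5, y=6), (x=4, y=7)
  Distance 19: (x=0, y=0), (x=1, y=5), (x=3, y=7), (x=5, y=7), (x=4, y=8)
  Distance 20: (x=0, y=5), (x=1, y=6), (x=6, y=7), (x=3, y=8), (x=4, y=9)
  Distance 21: (x=0, y=6), (x=7, y=7), (x=6, y=8), (x=3, y=9), (x=5, y=9), (x=4, y=10)
  Distance 22: (x=0, y=7), (x=8, y=7), (x=7, y=8), (x=2, y=9), (x=6, y=9), (x=5, y=10)
  Distance 23: (x=8, y=6), (x=0, y=8), (x=8, y=8), (x=1, y=9), (x=7, y=9), (x=2, y=10), (x=6, y=10)
  Distance 24: (x=1, y=8), (x=1, y=10)
Total reachable: 84 (grid has 93 open cells total)

Answer: Reachable cells: 84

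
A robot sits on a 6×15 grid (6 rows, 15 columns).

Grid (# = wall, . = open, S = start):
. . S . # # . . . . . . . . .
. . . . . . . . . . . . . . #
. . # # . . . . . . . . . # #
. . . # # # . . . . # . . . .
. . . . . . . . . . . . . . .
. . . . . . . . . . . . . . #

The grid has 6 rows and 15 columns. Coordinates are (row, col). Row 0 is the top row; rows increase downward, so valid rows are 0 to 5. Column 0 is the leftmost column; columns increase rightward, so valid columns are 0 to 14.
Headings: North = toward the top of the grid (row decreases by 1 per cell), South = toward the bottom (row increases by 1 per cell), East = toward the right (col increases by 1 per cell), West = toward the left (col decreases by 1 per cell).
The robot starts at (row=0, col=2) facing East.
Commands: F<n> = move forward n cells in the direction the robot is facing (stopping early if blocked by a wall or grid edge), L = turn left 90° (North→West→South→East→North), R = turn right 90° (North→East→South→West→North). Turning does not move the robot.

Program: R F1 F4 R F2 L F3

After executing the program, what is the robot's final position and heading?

Answer: Final position: (row=4, col=0), facing South

Derivation:
Start: (row=0, col=2), facing East
  R: turn right, now facing South
  F1: move forward 1, now at (row=1, col=2)
  F4: move forward 0/4 (blocked), now at (row=1, col=2)
  R: turn right, now facing West
  F2: move forward 2, now at (row=1, col=0)
  L: turn left, now facing South
  F3: move forward 3, now at (row=4, col=0)
Final: (row=4, col=0), facing South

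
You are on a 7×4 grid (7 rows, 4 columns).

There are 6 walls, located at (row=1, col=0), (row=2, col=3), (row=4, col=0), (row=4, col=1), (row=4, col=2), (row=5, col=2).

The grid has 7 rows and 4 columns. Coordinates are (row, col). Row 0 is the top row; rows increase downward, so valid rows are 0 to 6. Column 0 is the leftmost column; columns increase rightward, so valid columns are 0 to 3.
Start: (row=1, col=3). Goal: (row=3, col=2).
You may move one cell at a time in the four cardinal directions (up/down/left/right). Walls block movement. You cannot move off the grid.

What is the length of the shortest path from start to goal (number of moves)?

Answer: Shortest path length: 3

Derivation:
BFS from (row=1, col=3) until reaching (row=3, col=2):
  Distance 0: (row=1, col=3)
  Distance 1: (row=0, col=3), (row=1, col=2)
  Distance 2: (row=0, col=2), (row=1, col=1), (row=2, col=2)
  Distance 3: (row=0, col=1), (row=2, col=1), (row=3, col=2)  <- goal reached here
One shortest path (3 moves): (row=1, col=3) -> (row=1, col=2) -> (row=2, col=2) -> (row=3, col=2)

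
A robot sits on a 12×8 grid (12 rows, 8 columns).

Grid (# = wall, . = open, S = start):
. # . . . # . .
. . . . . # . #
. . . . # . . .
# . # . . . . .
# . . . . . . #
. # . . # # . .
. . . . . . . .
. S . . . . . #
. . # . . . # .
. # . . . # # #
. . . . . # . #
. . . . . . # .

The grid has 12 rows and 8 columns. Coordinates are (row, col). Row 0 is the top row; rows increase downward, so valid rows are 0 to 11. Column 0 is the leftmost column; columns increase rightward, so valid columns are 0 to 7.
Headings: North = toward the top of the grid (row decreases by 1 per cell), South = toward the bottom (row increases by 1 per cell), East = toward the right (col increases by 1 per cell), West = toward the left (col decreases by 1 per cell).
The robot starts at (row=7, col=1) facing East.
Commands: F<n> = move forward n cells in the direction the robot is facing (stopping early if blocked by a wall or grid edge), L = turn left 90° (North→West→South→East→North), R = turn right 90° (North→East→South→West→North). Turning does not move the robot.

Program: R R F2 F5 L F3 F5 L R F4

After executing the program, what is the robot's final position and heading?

Start: (row=7, col=1), facing East
  R: turn right, now facing South
  R: turn right, now facing West
  F2: move forward 1/2 (blocked), now at (row=7, col=0)
  F5: move forward 0/5 (blocked), now at (row=7, col=0)
  L: turn left, now facing South
  F3: move forward 3, now at (row=10, col=0)
  F5: move forward 1/5 (blocked), now at (row=11, col=0)
  L: turn left, now facing East
  R: turn right, now facing South
  F4: move forward 0/4 (blocked), now at (row=11, col=0)
Final: (row=11, col=0), facing South

Answer: Final position: (row=11, col=0), facing South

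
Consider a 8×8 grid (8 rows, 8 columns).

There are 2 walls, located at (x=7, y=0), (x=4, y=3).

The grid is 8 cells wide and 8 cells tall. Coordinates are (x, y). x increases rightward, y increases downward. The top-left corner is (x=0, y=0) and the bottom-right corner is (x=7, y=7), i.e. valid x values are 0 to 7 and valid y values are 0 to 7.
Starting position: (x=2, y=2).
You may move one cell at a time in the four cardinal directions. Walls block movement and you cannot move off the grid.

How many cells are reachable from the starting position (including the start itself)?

BFS flood-fill from (x=2, y=2):
  Distance 0: (x=2, y=2)
  Distance 1: (x=2, y=1), (x=1, y=2), (x=3, y=2), (x=2, y=3)
  Distance 2: (x=2, y=0), (x=1, y=1), (x=3, y=1), (x=0, y=2), (x=4, y=2), (x=1, y=3), (x=3, y=3), (x=2, y=4)
  Distance 3: (x=1, y=0), (x=3, y=0), (x=0, y=1), (x=4, y=1), (x=5, y=2), (x=0, y=3), (x=1, y=4), (x=3, y=4), (x=2, y=5)
  Distance 4: (x=0, y=0), (x=4, y=0), (x=5, y=1), (x=6, y=2), (x=5, y=3), (x=0, y=4), (x=4, y=4), (x=1, y=5), (x=3, y=5), (x=2, y=6)
  Distance 5: (x=5, y=0), (x=6, y=1), (x=7, y=2), (x=6, y=3), (x=5, y=4), (x=0, y=5), (x=4, y=5), (x=1, y=6), (x=3, y=6), (x=2, y=7)
  Distance 6: (x=6, y=0), (x=7, y=1), (x=7, y=3), (x=6, y=4), (x=5, y=5), (x=0, y=6), (x=4, y=6), (x=1, y=7), (x=3, y=7)
  Distance 7: (x=7, y=4), (x=6, y=5), (x=5, y=6), (x=0, y=7), (x=4, y=7)
  Distance 8: (x=7, y=5), (x=6, y=6), (x=5, y=7)
  Distance 9: (x=7, y=6), (x=6, y=7)
  Distance 10: (x=7, y=7)
Total reachable: 62 (grid has 62 open cells total)

Answer: Reachable cells: 62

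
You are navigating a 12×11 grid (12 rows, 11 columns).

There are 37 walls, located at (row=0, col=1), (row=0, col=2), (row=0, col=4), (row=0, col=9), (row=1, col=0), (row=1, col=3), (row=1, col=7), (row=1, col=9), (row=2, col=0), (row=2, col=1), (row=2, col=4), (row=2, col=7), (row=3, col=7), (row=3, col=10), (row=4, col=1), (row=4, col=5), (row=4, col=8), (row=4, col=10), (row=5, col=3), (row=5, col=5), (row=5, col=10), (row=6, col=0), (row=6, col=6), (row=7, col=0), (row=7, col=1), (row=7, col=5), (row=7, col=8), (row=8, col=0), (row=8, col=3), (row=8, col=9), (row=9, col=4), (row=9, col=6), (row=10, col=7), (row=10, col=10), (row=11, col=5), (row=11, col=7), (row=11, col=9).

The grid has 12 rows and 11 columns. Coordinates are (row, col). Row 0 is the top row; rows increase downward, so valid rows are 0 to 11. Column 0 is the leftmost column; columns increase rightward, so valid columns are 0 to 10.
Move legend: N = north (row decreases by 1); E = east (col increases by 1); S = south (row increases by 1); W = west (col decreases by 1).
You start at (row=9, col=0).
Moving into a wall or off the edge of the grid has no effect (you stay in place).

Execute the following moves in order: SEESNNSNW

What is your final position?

Answer: Final position: (row=9, col=1)

Derivation:
Start: (row=9, col=0)
  S (south): (row=9, col=0) -> (row=10, col=0)
  E (east): (row=10, col=0) -> (row=10, col=1)
  E (east): (row=10, col=1) -> (row=10, col=2)
  S (south): (row=10, col=2) -> (row=11, col=2)
  N (north): (row=11, col=2) -> (row=10, col=2)
  N (north): (row=10, col=2) -> (row=9, col=2)
  S (south): (row=9, col=2) -> (row=10, col=2)
  N (north): (row=10, col=2) -> (row=9, col=2)
  W (west): (row=9, col=2) -> (row=9, col=1)
Final: (row=9, col=1)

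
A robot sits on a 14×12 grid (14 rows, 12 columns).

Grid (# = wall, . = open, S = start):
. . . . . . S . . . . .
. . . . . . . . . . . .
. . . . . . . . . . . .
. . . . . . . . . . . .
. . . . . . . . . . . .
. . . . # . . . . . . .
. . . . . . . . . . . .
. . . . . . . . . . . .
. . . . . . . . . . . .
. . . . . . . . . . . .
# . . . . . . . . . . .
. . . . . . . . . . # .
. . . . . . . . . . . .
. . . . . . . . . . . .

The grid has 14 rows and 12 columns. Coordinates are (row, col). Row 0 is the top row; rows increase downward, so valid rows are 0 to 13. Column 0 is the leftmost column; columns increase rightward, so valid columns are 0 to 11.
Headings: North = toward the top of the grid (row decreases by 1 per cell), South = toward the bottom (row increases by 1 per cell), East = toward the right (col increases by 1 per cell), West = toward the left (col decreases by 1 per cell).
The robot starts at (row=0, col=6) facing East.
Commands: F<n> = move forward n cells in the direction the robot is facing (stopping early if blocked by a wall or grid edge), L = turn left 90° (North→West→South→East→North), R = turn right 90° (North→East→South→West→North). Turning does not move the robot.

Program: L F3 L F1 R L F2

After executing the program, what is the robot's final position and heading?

Start: (row=0, col=6), facing East
  L: turn left, now facing North
  F3: move forward 0/3 (blocked), now at (row=0, col=6)
  L: turn left, now facing West
  F1: move forward 1, now at (row=0, col=5)
  R: turn right, now facing North
  L: turn left, now facing West
  F2: move forward 2, now at (row=0, col=3)
Final: (row=0, col=3), facing West

Answer: Final position: (row=0, col=3), facing West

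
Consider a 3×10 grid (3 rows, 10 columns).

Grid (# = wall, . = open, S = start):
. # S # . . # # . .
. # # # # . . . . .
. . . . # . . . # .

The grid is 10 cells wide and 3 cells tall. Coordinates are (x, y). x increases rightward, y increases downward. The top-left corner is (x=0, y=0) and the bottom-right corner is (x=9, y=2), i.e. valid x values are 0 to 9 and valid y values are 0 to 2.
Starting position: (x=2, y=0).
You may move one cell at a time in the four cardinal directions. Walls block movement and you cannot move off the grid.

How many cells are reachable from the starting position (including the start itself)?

Answer: Reachable cells: 1

Derivation:
BFS flood-fill from (x=2, y=0):
  Distance 0: (x=2, y=0)
Total reachable: 1 (grid has 20 open cells total)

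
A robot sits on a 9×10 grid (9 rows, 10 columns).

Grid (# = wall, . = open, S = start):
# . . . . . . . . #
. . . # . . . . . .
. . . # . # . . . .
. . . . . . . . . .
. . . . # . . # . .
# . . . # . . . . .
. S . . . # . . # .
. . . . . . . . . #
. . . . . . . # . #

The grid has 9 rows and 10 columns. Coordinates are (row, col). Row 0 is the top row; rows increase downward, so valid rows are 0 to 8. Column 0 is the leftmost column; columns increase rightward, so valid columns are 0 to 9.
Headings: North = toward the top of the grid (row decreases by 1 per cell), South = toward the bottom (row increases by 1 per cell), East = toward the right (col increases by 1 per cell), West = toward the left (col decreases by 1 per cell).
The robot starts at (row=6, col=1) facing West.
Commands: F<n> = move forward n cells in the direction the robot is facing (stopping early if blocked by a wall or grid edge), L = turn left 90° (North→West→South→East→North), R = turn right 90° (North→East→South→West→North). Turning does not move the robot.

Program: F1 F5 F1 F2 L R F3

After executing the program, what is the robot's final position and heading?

Start: (row=6, col=1), facing West
  F1: move forward 1, now at (row=6, col=0)
  F5: move forward 0/5 (blocked), now at (row=6, col=0)
  F1: move forward 0/1 (blocked), now at (row=6, col=0)
  F2: move forward 0/2 (blocked), now at (row=6, col=0)
  L: turn left, now facing South
  R: turn right, now facing West
  F3: move forward 0/3 (blocked), now at (row=6, col=0)
Final: (row=6, col=0), facing West

Answer: Final position: (row=6, col=0), facing West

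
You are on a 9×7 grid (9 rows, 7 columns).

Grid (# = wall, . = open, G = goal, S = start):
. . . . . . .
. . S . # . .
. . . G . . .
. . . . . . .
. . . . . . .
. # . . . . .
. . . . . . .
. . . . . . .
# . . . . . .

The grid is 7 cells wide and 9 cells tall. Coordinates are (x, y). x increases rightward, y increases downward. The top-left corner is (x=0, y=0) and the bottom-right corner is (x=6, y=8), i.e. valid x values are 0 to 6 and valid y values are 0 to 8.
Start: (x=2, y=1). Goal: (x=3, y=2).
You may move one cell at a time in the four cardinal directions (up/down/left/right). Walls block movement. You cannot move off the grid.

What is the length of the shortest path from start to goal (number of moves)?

BFS from (x=2, y=1) until reaching (x=3, y=2):
  Distance 0: (x=2, y=1)
  Distance 1: (x=2, y=0), (x=1, y=1), (x=3, y=1), (x=2, y=2)
  Distance 2: (x=1, y=0), (x=3, y=0), (x=0, y=1), (x=1, y=2), (x=3, y=2), (x=2, y=3)  <- goal reached here
One shortest path (2 moves): (x=2, y=1) -> (x=3, y=1) -> (x=3, y=2)

Answer: Shortest path length: 2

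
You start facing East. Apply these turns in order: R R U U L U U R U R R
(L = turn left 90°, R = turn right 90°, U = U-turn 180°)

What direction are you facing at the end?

Answer: Final heading: West

Derivation:
Start: East
  R (right (90° clockwise)) -> South
  R (right (90° clockwise)) -> West
  U (U-turn (180°)) -> East
  U (U-turn (180°)) -> West
  L (left (90° counter-clockwise)) -> South
  U (U-turn (180°)) -> North
  U (U-turn (180°)) -> South
  R (right (90° clockwise)) -> West
  U (U-turn (180°)) -> East
  R (right (90° clockwise)) -> South
  R (right (90° clockwise)) -> West
Final: West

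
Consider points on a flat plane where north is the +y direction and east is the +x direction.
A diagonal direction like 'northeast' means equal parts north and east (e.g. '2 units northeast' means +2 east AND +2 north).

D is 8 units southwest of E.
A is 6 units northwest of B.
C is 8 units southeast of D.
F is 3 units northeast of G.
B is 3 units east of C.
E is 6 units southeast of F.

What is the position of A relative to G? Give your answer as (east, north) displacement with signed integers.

Place G at the origin (east=0, north=0).
  F is 3 units northeast of G: delta (east=+3, north=+3); F at (east=3, north=3).
  E is 6 units southeast of F: delta (east=+6, north=-6); E at (east=9, north=-3).
  D is 8 units southwest of E: delta (east=-8, north=-8); D at (east=1, north=-11).
  C is 8 units southeast of D: delta (east=+8, north=-8); C at (east=9, north=-19).
  B is 3 units east of C: delta (east=+3, north=+0); B at (east=12, north=-19).
  A is 6 units northwest of B: delta (east=-6, north=+6); A at (east=6, north=-13).
Therefore A relative to G: (east=6, north=-13).

Answer: A is at (east=6, north=-13) relative to G.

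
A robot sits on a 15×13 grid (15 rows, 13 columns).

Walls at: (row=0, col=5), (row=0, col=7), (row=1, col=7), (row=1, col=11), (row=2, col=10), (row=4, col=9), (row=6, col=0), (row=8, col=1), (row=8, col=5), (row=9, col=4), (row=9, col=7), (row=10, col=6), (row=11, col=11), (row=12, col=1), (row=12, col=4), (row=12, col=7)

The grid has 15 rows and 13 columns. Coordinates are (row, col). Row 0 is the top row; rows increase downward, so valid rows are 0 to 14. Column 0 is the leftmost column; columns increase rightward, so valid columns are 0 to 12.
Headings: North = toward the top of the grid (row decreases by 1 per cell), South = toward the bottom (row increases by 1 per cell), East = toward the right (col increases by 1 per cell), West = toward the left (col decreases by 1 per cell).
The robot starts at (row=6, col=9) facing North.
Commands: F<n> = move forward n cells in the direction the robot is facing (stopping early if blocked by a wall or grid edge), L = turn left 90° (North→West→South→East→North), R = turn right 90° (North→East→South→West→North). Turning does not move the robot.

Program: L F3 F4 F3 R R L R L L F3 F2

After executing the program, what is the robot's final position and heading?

Answer: Final position: (row=6, col=1), facing West

Derivation:
Start: (row=6, col=9), facing North
  L: turn left, now facing West
  F3: move forward 3, now at (row=6, col=6)
  F4: move forward 4, now at (row=6, col=2)
  F3: move forward 1/3 (blocked), now at (row=6, col=1)
  R: turn right, now facing North
  R: turn right, now facing East
  L: turn left, now facing North
  R: turn right, now facing East
  L: turn left, now facing North
  L: turn left, now facing West
  F3: move forward 0/3 (blocked), now at (row=6, col=1)
  F2: move forward 0/2 (blocked), now at (row=6, col=1)
Final: (row=6, col=1), facing West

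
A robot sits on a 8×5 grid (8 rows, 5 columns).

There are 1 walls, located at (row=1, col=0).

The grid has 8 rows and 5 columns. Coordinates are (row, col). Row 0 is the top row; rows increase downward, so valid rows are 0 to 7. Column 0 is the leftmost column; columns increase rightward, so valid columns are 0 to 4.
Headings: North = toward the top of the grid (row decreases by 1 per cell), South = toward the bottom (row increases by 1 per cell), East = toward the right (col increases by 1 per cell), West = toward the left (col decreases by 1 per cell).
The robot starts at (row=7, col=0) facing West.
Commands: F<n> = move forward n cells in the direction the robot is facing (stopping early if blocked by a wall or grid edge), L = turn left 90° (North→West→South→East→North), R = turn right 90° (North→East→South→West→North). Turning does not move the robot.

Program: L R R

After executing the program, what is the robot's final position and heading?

Start: (row=7, col=0), facing West
  L: turn left, now facing South
  R: turn right, now facing West
  R: turn right, now facing North
Final: (row=7, col=0), facing North

Answer: Final position: (row=7, col=0), facing North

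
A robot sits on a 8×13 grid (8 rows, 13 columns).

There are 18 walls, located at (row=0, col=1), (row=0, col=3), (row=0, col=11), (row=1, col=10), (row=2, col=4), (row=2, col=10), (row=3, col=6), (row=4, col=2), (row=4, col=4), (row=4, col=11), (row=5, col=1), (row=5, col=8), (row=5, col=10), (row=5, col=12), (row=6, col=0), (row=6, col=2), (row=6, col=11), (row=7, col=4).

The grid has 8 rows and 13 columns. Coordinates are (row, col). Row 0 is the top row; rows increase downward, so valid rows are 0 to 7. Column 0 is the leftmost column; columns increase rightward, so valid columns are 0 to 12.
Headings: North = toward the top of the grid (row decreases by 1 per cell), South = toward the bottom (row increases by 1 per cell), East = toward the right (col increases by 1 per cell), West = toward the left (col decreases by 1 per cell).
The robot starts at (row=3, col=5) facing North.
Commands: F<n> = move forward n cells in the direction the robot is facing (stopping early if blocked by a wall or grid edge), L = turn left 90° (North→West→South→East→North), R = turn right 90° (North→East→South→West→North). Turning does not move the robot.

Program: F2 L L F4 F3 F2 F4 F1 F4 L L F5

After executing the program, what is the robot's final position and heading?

Start: (row=3, col=5), facing North
  F2: move forward 2, now at (row=1, col=5)
  L: turn left, now facing West
  L: turn left, now facing South
  F4: move forward 4, now at (row=5, col=5)
  F3: move forward 2/3 (blocked), now at (row=7, col=5)
  F2: move forward 0/2 (blocked), now at (row=7, col=5)
  F4: move forward 0/4 (blocked), now at (row=7, col=5)
  F1: move forward 0/1 (blocked), now at (row=7, col=5)
  F4: move forward 0/4 (blocked), now at (row=7, col=5)
  L: turn left, now facing East
  L: turn left, now facing North
  F5: move forward 5, now at (row=2, col=5)
Final: (row=2, col=5), facing North

Answer: Final position: (row=2, col=5), facing North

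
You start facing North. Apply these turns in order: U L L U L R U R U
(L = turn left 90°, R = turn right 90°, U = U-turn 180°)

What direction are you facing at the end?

Answer: Final heading: West

Derivation:
Start: North
  U (U-turn (180°)) -> South
  L (left (90° counter-clockwise)) -> East
  L (left (90° counter-clockwise)) -> North
  U (U-turn (180°)) -> South
  L (left (90° counter-clockwise)) -> East
  R (right (90° clockwise)) -> South
  U (U-turn (180°)) -> North
  R (right (90° clockwise)) -> East
  U (U-turn (180°)) -> West
Final: West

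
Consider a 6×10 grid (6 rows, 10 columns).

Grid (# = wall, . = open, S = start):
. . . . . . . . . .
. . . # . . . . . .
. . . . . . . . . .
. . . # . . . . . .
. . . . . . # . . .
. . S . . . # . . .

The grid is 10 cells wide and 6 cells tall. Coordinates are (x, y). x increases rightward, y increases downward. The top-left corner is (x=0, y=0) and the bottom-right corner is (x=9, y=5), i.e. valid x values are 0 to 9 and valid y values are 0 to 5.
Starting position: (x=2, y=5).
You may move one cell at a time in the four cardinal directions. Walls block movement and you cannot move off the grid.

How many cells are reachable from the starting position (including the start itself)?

Answer: Reachable cells: 56

Derivation:
BFS flood-fill from (x=2, y=5):
  Distance 0: (x=2, y=5)
  Distance 1: (x=2, y=4), (x=1, y=5), (x=3, y=5)
  Distance 2: (x=2, y=3), (x=1, y=4), (x=3, y=4), (x=0, y=5), (x=4, y=5)
  Distance 3: (x=2, y=2), (x=1, y=3), (x=0, y=4), (x=4, y=4), (x=5, y=5)
  Distance 4: (x=2, y=1), (x=1, y=2), (x=3, y=2), (x=0, y=3), (x=4, y=3), (x=5, y=4)
  Distance 5: (x=2, y=0), (x=1, y=1), (x=0, y=2), (x=4, y=2), (x=5, y=3)
  Distance 6: (x=1, y=0), (x=3, y=0), (x=0, y=1), (x=4, y=1), (x=5, y=2), (x=6, y=3)
  Distance 7: (x=0, y=0), (x=4, y=0), (x=5, y=1), (x=6, y=2), (x=7, y=3)
  Distance 8: (x=5, y=0), (x=6, y=1), (x=7, y=2), (x=8, y=3), (x=7, y=4)
  Distance 9: (x=6, y=0), (x=7, y=1), (x=8, y=2), (x=9, y=3), (x=8, y=4), (x=7, y=5)
  Distance 10: (x=7, y=0), (x=8, y=1), (x=9, y=2), (x=9, y=4), (x=8, y=5)
  Distance 11: (x=8, y=0), (x=9, y=1), (x=9, y=5)
  Distance 12: (x=9, y=0)
Total reachable: 56 (grid has 56 open cells total)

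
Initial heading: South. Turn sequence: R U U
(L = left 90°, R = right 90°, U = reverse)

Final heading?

Answer: Final heading: West

Derivation:
Start: South
  R (right (90° clockwise)) -> West
  U (U-turn (180°)) -> East
  U (U-turn (180°)) -> West
Final: West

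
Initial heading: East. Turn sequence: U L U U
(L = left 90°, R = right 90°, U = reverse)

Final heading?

Start: East
  U (U-turn (180°)) -> West
  L (left (90° counter-clockwise)) -> South
  U (U-turn (180°)) -> North
  U (U-turn (180°)) -> South
Final: South

Answer: Final heading: South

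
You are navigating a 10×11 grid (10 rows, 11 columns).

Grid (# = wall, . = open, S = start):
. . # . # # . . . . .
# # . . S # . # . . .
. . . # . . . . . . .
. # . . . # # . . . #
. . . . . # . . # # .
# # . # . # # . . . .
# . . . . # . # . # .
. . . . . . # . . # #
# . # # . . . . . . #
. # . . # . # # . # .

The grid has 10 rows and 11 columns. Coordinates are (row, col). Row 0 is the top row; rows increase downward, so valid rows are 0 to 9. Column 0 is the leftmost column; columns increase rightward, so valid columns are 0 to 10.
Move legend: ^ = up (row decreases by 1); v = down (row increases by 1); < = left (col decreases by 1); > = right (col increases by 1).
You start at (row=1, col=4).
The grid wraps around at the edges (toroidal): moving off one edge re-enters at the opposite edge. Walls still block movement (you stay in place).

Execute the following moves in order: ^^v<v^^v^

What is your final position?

Start: (row=1, col=4)
  ^ (up): blocked, stay at (row=1, col=4)
  ^ (up): blocked, stay at (row=1, col=4)
  v (down): (row=1, col=4) -> (row=2, col=4)
  < (left): blocked, stay at (row=2, col=4)
  v (down): (row=2, col=4) -> (row=3, col=4)
  ^ (up): (row=3, col=4) -> (row=2, col=4)
  ^ (up): (row=2, col=4) -> (row=1, col=4)
  v (down): (row=1, col=4) -> (row=2, col=4)
  ^ (up): (row=2, col=4) -> (row=1, col=4)
Final: (row=1, col=4)

Answer: Final position: (row=1, col=4)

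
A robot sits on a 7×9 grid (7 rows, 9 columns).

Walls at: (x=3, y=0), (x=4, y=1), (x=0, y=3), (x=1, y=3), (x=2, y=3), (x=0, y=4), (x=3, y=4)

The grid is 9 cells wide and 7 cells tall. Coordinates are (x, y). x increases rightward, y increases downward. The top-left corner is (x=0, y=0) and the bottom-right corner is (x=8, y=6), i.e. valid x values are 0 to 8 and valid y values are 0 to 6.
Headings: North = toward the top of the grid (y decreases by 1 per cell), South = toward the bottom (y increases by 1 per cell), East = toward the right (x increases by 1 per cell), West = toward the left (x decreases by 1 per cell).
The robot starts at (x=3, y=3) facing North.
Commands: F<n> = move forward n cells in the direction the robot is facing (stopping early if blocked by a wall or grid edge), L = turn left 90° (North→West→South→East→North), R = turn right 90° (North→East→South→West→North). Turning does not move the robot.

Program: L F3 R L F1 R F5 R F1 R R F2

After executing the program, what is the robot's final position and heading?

Start: (x=3, y=3), facing North
  L: turn left, now facing West
  F3: move forward 0/3 (blocked), now at (x=3, y=3)
  R: turn right, now facing North
  L: turn left, now facing West
  F1: move forward 0/1 (blocked), now at (x=3, y=3)
  R: turn right, now facing North
  F5: move forward 2/5 (blocked), now at (x=3, y=1)
  R: turn right, now facing East
  F1: move forward 0/1 (blocked), now at (x=3, y=1)
  R: turn right, now facing South
  R: turn right, now facing West
  F2: move forward 2, now at (x=1, y=1)
Final: (x=1, y=1), facing West

Answer: Final position: (x=1, y=1), facing West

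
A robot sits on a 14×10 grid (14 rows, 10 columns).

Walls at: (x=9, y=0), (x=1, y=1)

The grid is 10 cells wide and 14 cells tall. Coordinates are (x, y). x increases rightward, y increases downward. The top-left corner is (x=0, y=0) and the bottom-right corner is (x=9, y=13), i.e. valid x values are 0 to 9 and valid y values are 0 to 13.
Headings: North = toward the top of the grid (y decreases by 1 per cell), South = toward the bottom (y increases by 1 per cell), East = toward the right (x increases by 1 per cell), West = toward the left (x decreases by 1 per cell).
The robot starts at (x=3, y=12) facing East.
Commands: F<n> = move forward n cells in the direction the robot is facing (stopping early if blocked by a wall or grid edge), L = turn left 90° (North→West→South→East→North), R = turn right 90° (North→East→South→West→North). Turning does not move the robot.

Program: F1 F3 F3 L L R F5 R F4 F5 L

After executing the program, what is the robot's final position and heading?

Answer: Final position: (x=9, y=7), facing North

Derivation:
Start: (x=3, y=12), facing East
  F1: move forward 1, now at (x=4, y=12)
  F3: move forward 3, now at (x=7, y=12)
  F3: move forward 2/3 (blocked), now at (x=9, y=12)
  L: turn left, now facing North
  L: turn left, now facing West
  R: turn right, now facing North
  F5: move forward 5, now at (x=9, y=7)
  R: turn right, now facing East
  F4: move forward 0/4 (blocked), now at (x=9, y=7)
  F5: move forward 0/5 (blocked), now at (x=9, y=7)
  L: turn left, now facing North
Final: (x=9, y=7), facing North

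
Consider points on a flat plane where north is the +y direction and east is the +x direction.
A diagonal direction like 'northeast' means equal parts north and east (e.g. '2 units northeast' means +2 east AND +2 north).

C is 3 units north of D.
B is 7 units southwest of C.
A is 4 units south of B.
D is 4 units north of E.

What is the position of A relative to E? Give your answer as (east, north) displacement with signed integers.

Place E at the origin (east=0, north=0).
  D is 4 units north of E: delta (east=+0, north=+4); D at (east=0, north=4).
  C is 3 units north of D: delta (east=+0, north=+3); C at (east=0, north=7).
  B is 7 units southwest of C: delta (east=-7, north=-7); B at (east=-7, north=0).
  A is 4 units south of B: delta (east=+0, north=-4); A at (east=-7, north=-4).
Therefore A relative to E: (east=-7, north=-4).

Answer: A is at (east=-7, north=-4) relative to E.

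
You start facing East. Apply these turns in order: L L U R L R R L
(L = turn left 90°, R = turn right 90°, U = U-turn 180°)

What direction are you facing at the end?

Answer: Final heading: South

Derivation:
Start: East
  L (left (90° counter-clockwise)) -> North
  L (left (90° counter-clockwise)) -> West
  U (U-turn (180°)) -> East
  R (right (90° clockwise)) -> South
  L (left (90° counter-clockwise)) -> East
  R (right (90° clockwise)) -> South
  R (right (90° clockwise)) -> West
  L (left (90° counter-clockwise)) -> South
Final: South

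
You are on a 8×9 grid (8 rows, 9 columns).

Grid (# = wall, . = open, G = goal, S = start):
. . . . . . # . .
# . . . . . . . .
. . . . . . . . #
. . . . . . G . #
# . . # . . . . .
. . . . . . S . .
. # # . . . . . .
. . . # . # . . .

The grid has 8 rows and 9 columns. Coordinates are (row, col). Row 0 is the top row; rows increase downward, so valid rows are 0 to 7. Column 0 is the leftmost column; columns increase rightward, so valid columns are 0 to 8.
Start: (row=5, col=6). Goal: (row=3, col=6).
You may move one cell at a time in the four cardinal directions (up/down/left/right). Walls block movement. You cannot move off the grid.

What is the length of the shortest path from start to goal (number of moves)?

BFS from (row=5, col=6) until reaching (row=3, col=6):
  Distance 0: (row=5, col=6)
  Distance 1: (row=4, col=6), (row=5, col=5), (row=5, col=7), (row=6, col=6)
  Distance 2: (row=3, col=6), (row=4, col=5), (row=4, col=7), (row=5, col=4), (row=5, col=8), (row=6, col=5), (row=6, col=7), (row=7, col=6)  <- goal reached here
One shortest path (2 moves): (row=5, col=6) -> (row=4, col=6) -> (row=3, col=6)

Answer: Shortest path length: 2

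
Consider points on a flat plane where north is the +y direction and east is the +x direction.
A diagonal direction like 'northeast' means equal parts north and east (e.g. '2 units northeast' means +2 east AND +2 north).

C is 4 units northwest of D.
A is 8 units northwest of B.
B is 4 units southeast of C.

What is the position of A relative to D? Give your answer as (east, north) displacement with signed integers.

Place D at the origin (east=0, north=0).
  C is 4 units northwest of D: delta (east=-4, north=+4); C at (east=-4, north=4).
  B is 4 units southeast of C: delta (east=+4, north=-4); B at (east=0, north=0).
  A is 8 units northwest of B: delta (east=-8, north=+8); A at (east=-8, north=8).
Therefore A relative to D: (east=-8, north=8).

Answer: A is at (east=-8, north=8) relative to D.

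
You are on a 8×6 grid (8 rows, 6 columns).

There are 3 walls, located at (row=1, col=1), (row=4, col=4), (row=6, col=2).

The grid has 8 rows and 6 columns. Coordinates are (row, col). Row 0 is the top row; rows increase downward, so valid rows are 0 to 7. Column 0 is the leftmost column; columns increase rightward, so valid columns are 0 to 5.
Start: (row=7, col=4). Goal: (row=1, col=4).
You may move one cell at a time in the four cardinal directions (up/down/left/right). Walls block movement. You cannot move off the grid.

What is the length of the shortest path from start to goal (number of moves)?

BFS from (row=7, col=4) until reaching (row=1, col=4):
  Distance 0: (row=7, col=4)
  Distance 1: (row=6, col=4), (row=7, col=3), (row=7, col=5)
  Distance 2: (row=5, col=4), (row=6, col=3), (row=6, col=5), (row=7, col=2)
  Distance 3: (row=5, col=3), (row=5, col=5), (row=7, col=1)
  Distance 4: (row=4, col=3), (row=4, col=5), (row=5, col=2), (row=6, col=1), (row=7, col=0)
  Distance 5: (row=3, col=3), (row=3, col=5), (row=4, col=2), (row=5, col=1), (row=6, col=0)
  Distance 6: (row=2, col=3), (row=2, col=5), (row=3, col=2), (row=3, col=4), (row=4, col=1), (row=5, col=0)
  Distance 7: (row=1, col=3), (row=1, col=5), (row=2, col=2), (row=2, col=4), (row=3, col=1), (row=4, col=0)
  Distance 8: (row=0, col=3), (row=0, col=5), (row=1, col=2), (row=1, col=4), (row=2, col=1), (row=3, col=0)  <- goal reached here
One shortest path (8 moves): (row=7, col=4) -> (row=7, col=5) -> (row=6, col=5) -> (row=5, col=5) -> (row=4, col=5) -> (row=3, col=5) -> (row=3, col=4) -> (row=2, col=4) -> (row=1, col=4)

Answer: Shortest path length: 8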